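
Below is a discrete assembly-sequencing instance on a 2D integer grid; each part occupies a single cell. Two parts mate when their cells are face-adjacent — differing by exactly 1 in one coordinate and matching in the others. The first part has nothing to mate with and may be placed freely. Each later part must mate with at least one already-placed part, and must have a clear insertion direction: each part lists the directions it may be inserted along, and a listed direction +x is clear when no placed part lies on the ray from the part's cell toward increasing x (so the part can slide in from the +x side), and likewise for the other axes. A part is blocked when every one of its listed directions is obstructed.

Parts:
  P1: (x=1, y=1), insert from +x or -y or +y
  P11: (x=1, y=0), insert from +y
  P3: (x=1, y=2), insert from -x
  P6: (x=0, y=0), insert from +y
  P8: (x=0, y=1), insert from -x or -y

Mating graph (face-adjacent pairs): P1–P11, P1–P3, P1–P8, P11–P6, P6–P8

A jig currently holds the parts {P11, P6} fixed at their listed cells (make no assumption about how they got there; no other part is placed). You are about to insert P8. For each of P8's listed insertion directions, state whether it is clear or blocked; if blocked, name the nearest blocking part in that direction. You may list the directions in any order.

-x: ray from P8(0, 1) has no placed part ⇒ clear
-y: nearest on ray is P6@(0, 0) ⇒ blocked

-x: clear; -y: blocked by P6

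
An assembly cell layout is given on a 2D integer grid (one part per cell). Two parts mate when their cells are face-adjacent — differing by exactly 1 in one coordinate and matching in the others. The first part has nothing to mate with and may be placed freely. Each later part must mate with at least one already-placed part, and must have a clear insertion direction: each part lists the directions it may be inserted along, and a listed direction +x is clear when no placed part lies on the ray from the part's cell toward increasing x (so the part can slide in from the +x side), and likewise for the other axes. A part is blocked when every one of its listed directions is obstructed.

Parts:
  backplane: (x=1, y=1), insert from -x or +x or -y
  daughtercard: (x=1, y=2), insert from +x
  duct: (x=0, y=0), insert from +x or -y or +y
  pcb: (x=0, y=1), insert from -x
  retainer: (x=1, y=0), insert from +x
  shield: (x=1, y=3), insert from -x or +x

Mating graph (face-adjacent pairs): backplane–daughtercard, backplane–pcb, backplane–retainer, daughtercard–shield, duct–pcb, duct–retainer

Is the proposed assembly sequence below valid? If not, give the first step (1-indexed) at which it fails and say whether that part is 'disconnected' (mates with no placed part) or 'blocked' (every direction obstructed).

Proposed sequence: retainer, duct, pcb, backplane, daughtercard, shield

1. retainer@(1, 0) [+x clear] — {retainer}
2. duct@(0, 0) [-y clear] — {duct, retainer}
3. pcb@(0, 1) [-x clear] — {duct, pcb, retainer}
4. backplane@(1, 1) [+x clear] — {backplane, duct, pcb, retainer}
5. daughtercard@(1, 2) [+x clear] — {backplane, daughtercard, duct, pcb, retainer}
6. shield@(1, 3) [-x clear] — {backplane, daughtercard, duct, pcb, retainer, shield}

Valid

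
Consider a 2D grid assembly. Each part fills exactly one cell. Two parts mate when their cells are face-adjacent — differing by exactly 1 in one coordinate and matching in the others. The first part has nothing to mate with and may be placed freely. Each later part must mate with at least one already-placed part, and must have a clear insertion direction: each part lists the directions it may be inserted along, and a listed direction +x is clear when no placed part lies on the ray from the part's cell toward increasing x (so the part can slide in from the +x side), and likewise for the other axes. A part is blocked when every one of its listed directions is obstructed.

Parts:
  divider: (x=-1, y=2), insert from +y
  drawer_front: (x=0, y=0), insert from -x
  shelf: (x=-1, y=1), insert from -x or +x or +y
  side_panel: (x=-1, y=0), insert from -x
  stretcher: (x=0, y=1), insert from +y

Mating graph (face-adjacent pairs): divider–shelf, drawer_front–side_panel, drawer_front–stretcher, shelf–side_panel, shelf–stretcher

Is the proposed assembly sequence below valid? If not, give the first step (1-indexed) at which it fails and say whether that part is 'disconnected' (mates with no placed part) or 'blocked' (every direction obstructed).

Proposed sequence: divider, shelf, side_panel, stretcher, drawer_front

Invalid at step 5 (blocked)

1. divider@(-1, 2) [+y clear] — {divider}
2. shelf@(-1, 1) [-x clear] — {divider, shelf}
3. side_panel@(-1, 0) [-x clear] — {divider, shelf, side_panel}
4. stretcher@(0, 1) [+y clear] — {divider, shelf, side_panel, stretcher}
5. drawer_front@(0, 0) — -x all obstructed ⇒ blocked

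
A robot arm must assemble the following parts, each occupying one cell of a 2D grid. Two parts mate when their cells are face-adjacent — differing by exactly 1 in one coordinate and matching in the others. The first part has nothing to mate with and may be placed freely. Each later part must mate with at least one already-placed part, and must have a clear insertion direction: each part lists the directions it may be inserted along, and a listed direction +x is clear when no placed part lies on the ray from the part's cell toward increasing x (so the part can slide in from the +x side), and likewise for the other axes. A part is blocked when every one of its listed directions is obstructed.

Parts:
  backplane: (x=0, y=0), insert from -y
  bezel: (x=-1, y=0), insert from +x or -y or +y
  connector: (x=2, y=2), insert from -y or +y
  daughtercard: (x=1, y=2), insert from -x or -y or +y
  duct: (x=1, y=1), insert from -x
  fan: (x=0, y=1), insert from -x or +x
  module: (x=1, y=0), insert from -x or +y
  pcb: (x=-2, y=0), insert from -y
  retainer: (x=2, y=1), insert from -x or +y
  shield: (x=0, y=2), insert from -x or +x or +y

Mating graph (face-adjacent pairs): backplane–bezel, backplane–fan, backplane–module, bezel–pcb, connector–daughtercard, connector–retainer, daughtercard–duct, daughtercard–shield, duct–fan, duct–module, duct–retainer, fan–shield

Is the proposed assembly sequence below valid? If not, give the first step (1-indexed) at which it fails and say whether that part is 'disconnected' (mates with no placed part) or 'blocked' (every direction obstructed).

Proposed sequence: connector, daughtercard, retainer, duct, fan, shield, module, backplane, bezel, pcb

1. connector@(2, 2) [-y clear] — {connector}
2. daughtercard@(1, 2) [-x clear] — {connector, daughtercard}
3. retainer@(2, 1) [-x clear] — {connector, daughtercard, retainer}
4. duct@(1, 1) [-x clear] — {connector, daughtercard, duct, retainer}
5. fan@(0, 1) [-x clear] — {connector, daughtercard, duct, fan, retainer}
6. shield@(0, 2) [-x clear] — {connector, daughtercard, duct, fan, retainer, shield}
7. module@(1, 0) [-x clear] — {connector, daughtercard, duct, fan, module, retainer, shield}
8. backplane@(0, 0) [-y clear] — {backplane, connector, daughtercard, duct, fan, module, retainer, shield}
9. bezel@(-1, 0) [-y clear] — {backplane, bezel, connector, daughtercard, duct, fan, module, retainer, shield}
10. pcb@(-2, 0) [-y clear] — {backplane, bezel, connector, daughtercard, duct, fan, module, pcb, retainer, shield}

Valid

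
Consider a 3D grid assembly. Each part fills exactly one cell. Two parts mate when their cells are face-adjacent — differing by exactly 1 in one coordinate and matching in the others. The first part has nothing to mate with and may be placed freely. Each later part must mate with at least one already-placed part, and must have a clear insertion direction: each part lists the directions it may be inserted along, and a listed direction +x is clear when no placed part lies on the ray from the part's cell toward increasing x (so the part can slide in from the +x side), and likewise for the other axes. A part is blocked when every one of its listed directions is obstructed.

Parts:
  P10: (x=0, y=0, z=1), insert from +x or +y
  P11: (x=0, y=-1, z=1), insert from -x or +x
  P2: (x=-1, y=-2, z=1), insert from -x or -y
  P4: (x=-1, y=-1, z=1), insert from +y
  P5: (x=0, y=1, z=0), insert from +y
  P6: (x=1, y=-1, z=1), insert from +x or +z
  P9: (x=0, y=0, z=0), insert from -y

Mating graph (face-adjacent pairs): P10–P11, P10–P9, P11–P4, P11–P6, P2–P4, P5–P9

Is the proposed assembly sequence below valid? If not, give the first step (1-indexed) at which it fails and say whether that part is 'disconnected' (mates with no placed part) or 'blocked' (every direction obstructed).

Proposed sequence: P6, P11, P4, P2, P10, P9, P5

1. P6@(1, -1, 1) [+x clear] — {P6}
2. P11@(0, -1, 1) [-x clear] — {P11, P6}
3. P4@(-1, -1, 1) [+y clear] — {P11, P4, P6}
4. P2@(-1, -2, 1) [-x clear] — {P11, P2, P4, P6}
5. P10@(0, 0, 1) [+x clear] — {P10, P11, P2, P4, P6}
6. P9@(0, 0, 0) [-y clear] — {P10, P11, P2, P4, P6, P9}
7. P5@(0, 1, 0) [+y clear] — {P10, P11, P2, P4, P5, P6, P9}

Valid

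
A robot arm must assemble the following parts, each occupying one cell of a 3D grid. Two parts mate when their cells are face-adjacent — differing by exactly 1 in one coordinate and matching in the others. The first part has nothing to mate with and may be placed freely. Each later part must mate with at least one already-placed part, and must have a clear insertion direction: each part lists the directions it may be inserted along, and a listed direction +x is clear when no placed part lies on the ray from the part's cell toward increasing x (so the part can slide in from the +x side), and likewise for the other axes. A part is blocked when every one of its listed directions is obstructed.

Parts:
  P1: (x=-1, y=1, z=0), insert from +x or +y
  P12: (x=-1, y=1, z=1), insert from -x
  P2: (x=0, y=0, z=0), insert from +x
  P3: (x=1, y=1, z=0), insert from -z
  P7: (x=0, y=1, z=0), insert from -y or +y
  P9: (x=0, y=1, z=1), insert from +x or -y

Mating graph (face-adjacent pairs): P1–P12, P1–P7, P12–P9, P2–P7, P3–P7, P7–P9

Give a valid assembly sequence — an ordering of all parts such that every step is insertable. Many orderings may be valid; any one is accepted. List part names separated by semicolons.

1. P7@(0, 1, 0) [-y clear] — {P7}
2. P9@(0, 1, 1) [+x clear] — {P7, P9}
3. P3@(1, 1, 0) [-z clear] — {P3, P7, P9}
4. P1@(-1, 1, 0) [+y clear] — {P1, P3, P7, P9}
5. P2@(0, 0, 0) [+x clear] — {P1, P2, P3, P7, P9}
6. P12@(-1, 1, 1) [-x clear] — {P1, P12, P2, P3, P7, P9}

P7; P9; P3; P1; P2; P12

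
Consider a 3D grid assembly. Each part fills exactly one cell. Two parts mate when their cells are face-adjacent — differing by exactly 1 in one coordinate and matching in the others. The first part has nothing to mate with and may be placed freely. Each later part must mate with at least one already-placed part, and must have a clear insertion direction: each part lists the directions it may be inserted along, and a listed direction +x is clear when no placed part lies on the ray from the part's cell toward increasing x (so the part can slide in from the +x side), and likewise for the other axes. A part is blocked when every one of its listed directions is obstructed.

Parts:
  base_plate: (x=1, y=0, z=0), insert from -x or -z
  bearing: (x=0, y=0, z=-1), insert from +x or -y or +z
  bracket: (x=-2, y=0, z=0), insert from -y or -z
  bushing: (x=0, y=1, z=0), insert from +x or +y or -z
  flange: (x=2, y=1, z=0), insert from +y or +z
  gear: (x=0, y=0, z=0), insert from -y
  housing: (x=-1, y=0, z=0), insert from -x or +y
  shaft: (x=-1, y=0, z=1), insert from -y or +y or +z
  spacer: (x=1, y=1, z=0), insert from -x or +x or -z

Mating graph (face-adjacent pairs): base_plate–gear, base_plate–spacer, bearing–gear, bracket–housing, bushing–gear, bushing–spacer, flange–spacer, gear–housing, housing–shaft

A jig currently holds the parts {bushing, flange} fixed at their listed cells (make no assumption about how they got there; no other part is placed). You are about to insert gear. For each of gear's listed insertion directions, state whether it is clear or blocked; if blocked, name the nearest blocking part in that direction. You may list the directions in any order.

-y: ray from gear(0, 0, 0) has no placed part ⇒ clear

-y: clear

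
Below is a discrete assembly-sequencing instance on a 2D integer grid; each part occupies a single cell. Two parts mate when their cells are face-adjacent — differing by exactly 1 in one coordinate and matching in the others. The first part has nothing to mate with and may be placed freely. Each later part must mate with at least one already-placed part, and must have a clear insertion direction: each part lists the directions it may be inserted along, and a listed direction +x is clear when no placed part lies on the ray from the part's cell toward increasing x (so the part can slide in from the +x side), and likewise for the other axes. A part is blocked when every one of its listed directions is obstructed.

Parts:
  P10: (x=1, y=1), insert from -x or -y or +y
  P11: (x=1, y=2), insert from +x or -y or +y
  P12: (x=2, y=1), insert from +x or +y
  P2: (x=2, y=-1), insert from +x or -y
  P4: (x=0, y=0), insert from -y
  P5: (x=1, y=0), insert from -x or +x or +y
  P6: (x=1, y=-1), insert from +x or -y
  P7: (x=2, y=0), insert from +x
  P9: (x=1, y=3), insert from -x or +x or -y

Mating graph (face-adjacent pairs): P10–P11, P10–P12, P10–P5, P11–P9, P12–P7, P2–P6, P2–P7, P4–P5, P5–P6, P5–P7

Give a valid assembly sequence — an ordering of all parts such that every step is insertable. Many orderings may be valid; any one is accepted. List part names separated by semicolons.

1. P12@(2, 1) [+x clear] — {P12}
2. P10@(1, 1) [-x clear] — {P10, P12}
3. P5@(1, 0) [-x clear] — {P10, P12, P5}
4. P6@(1, -1) [+x clear] — {P10, P12, P5, P6}
5. P11@(1, 2) [+x clear] — {P10, P11, P12, P5, P6}
6. P9@(1, 3) [-x clear] — {P10, P11, P12, P5, P6, P9}
7. P7@(2, 0) [+x clear] — {P10, P11, P12, P5, P6, P7, P9}
8. P2@(2, -1) [+x clear] — {P10, P11, P12, P2, P5, P6, P7, P9}
9. P4@(0, 0) [-y clear] — {P10, P11, P12, P2, P4, P5, P6, P7, P9}

P12; P10; P5; P6; P11; P9; P7; P2; P4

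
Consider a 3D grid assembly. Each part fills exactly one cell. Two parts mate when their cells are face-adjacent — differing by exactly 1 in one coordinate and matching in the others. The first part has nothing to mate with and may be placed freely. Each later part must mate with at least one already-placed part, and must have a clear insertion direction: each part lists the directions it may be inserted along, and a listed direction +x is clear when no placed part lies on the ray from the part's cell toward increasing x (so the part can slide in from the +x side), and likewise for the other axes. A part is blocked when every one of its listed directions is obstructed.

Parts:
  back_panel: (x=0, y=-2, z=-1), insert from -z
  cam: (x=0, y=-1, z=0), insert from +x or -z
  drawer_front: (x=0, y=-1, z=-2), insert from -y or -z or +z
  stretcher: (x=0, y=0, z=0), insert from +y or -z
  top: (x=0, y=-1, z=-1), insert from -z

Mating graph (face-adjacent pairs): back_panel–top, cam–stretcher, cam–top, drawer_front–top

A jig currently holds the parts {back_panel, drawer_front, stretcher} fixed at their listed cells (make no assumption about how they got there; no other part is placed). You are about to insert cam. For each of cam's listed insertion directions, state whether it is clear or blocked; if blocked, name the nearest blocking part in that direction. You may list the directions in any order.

+x: clear; -z: blocked by drawer_front

+x: ray from cam(0, -1, 0) has no placed part ⇒ clear
-z: nearest on ray is drawer_front@(0, -1, -2) ⇒ blocked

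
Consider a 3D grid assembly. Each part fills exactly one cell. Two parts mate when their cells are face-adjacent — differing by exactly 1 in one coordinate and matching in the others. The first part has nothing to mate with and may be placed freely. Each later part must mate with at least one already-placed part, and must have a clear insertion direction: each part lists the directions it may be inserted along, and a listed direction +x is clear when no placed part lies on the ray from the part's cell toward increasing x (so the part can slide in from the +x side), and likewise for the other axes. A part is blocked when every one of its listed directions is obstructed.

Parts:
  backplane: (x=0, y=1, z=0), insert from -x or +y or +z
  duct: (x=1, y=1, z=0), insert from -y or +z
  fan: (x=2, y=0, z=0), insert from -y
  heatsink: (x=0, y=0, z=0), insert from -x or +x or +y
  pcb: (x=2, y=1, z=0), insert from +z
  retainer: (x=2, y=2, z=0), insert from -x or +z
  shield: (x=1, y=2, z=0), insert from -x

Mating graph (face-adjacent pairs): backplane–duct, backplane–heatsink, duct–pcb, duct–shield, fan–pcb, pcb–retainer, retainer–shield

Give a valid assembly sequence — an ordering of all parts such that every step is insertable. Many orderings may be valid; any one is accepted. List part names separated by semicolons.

fan; pcb; duct; retainer; backplane; shield; heatsink

1. fan@(2, 0, 0) [-y clear] — {fan}
2. pcb@(2, 1, 0) [+z clear] — {fan, pcb}
3. duct@(1, 1, 0) [-y clear] — {duct, fan, pcb}
4. retainer@(2, 2, 0) [-x clear] — {duct, fan, pcb, retainer}
5. backplane@(0, 1, 0) [-x clear] — {backplane, duct, fan, pcb, retainer}
6. shield@(1, 2, 0) [-x clear] — {backplane, duct, fan, pcb, retainer, shield}
7. heatsink@(0, 0, 0) [-x clear] — {backplane, duct, fan, heatsink, pcb, retainer, shield}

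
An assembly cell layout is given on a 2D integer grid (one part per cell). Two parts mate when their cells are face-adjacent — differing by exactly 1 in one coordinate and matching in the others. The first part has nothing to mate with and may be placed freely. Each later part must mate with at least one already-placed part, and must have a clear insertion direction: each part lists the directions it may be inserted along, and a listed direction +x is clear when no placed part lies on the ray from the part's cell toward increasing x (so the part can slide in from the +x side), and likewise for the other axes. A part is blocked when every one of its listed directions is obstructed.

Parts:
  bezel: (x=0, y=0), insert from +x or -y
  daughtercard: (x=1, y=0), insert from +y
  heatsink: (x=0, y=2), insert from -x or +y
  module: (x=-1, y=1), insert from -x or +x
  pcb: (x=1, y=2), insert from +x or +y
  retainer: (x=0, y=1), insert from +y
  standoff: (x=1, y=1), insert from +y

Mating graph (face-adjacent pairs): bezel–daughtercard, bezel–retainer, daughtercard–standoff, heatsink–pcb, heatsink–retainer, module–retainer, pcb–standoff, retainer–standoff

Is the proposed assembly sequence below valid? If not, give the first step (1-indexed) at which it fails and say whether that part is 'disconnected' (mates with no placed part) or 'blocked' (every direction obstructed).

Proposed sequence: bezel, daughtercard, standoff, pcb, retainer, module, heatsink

1. bezel@(0, 0) [+x clear] — {bezel}
2. daughtercard@(1, 0) [+y clear] — {bezel, daughtercard}
3. standoff@(1, 1) [+y clear] — {bezel, daughtercard, standoff}
4. pcb@(1, 2) [+x clear] — {bezel, daughtercard, pcb, standoff}
5. retainer@(0, 1) [+y clear] — {bezel, daughtercard, pcb, retainer, standoff}
6. module@(-1, 1) [-x clear] — {bezel, daughtercard, module, pcb, retainer, standoff}
7. heatsink@(0, 2) [-x clear] — {bezel, daughtercard, heatsink, module, pcb, retainer, standoff}

Valid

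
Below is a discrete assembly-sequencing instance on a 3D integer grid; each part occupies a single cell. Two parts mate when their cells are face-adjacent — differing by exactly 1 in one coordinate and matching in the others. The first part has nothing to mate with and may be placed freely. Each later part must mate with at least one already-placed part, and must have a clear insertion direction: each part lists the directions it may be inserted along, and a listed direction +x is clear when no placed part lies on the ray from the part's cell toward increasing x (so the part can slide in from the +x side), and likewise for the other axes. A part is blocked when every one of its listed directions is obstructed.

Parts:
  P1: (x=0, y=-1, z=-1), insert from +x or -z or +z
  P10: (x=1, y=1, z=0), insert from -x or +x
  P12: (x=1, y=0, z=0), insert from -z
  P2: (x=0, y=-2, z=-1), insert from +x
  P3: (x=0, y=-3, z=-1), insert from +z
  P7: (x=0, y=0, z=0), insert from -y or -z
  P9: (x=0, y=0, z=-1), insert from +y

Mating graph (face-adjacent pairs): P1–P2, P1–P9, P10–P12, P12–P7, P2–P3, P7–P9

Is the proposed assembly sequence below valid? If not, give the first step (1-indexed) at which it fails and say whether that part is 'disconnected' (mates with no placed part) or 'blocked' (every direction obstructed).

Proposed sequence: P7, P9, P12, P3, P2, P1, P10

1. P7@(0, 0, 0) [-y clear] — {P7}
2. P9@(0, 0, -1) [+y clear] — {P7, P9}
3. P12@(1, 0, 0) [-z clear] — {P12, P7, P9}
4. P3@(0, -3, -1) — no placed neighbour ⇒ disconnected

Invalid at step 4 (disconnected)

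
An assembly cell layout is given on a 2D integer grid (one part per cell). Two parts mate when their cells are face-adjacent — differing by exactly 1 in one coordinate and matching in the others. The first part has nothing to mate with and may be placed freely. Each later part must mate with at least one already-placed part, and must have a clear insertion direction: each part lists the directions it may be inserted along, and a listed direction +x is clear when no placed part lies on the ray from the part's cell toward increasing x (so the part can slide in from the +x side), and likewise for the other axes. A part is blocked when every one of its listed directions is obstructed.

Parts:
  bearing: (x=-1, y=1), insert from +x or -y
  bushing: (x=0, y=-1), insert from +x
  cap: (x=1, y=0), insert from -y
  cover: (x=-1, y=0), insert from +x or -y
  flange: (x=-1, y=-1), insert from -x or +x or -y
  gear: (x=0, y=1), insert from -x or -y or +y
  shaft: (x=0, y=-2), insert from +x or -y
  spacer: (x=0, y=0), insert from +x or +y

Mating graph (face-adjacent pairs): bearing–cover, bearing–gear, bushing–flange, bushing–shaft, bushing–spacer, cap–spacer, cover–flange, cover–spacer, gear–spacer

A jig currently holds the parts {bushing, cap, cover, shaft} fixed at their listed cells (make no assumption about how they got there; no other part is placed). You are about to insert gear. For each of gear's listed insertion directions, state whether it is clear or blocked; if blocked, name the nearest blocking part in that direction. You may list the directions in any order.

-x: ray from gear(0, 1) has no placed part ⇒ clear
-y: nearest on ray is bushing@(0, -1) ⇒ blocked
+y: ray from gear(0, 1) has no placed part ⇒ clear

+y: clear; -x: clear; -y: blocked by bushing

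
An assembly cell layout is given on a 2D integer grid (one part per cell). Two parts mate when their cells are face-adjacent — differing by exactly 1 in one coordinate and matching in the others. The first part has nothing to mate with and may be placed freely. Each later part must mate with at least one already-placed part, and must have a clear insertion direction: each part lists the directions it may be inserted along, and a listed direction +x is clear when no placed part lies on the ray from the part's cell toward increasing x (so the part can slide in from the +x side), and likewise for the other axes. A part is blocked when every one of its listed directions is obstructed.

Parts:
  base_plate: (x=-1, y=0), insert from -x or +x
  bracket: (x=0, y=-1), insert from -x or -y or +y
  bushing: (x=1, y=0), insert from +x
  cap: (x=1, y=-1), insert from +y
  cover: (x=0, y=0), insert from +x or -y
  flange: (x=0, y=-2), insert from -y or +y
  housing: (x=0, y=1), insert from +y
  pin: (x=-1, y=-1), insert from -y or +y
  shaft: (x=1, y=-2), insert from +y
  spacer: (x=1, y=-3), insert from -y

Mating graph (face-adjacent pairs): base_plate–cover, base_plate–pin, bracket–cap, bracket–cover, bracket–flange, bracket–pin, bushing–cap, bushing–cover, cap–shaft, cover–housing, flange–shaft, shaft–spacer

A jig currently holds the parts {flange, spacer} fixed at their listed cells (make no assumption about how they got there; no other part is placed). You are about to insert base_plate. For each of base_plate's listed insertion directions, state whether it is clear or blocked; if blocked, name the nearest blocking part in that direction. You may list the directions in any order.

+x: clear; -x: clear

-x: ray from base_plate(-1, 0) has no placed part ⇒ clear
+x: ray from base_plate(-1, 0) has no placed part ⇒ clear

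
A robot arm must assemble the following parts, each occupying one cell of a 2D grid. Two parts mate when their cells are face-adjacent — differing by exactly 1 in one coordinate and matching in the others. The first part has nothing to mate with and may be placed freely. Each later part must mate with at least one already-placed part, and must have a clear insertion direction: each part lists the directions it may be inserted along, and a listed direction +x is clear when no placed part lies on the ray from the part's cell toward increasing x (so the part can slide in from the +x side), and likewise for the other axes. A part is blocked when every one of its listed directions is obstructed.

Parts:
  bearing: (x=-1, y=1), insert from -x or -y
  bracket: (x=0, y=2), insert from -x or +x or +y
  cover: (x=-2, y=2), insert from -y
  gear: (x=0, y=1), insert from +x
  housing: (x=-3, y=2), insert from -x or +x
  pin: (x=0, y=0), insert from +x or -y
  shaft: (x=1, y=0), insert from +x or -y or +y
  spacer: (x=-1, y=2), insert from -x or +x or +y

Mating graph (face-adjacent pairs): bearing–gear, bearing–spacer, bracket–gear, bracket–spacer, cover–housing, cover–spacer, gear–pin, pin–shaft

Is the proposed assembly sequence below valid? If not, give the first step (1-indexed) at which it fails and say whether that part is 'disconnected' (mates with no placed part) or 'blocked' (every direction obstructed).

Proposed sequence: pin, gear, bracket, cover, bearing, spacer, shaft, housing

1. pin@(0, 0) [+x clear] — {pin}
2. gear@(0, 1) [+x clear] — {gear, pin}
3. bracket@(0, 2) [-x clear] — {bracket, gear, pin}
4. cover@(-2, 2) — no placed neighbour ⇒ disconnected

Invalid at step 4 (disconnected)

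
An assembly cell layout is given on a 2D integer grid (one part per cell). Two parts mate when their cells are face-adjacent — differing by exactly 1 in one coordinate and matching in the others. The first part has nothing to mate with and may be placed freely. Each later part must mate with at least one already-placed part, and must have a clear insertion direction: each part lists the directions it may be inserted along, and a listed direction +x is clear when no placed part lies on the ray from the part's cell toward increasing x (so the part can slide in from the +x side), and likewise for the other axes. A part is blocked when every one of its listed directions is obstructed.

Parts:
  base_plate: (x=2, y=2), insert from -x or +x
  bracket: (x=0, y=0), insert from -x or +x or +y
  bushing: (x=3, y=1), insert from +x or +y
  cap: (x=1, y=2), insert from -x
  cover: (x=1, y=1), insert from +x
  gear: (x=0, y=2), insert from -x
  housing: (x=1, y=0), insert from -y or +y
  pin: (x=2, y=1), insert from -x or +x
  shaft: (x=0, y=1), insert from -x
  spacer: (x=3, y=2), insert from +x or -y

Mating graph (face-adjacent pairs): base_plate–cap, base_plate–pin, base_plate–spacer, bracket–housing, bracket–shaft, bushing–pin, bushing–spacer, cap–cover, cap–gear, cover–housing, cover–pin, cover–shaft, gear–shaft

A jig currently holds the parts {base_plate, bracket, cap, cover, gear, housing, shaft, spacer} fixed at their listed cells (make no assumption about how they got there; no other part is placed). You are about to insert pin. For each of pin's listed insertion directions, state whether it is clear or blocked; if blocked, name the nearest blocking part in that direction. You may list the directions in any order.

-x: nearest on ray is cover@(1, 1) ⇒ blocked
+x: ray from pin(2, 1) has no placed part ⇒ clear

+x: clear; -x: blocked by cover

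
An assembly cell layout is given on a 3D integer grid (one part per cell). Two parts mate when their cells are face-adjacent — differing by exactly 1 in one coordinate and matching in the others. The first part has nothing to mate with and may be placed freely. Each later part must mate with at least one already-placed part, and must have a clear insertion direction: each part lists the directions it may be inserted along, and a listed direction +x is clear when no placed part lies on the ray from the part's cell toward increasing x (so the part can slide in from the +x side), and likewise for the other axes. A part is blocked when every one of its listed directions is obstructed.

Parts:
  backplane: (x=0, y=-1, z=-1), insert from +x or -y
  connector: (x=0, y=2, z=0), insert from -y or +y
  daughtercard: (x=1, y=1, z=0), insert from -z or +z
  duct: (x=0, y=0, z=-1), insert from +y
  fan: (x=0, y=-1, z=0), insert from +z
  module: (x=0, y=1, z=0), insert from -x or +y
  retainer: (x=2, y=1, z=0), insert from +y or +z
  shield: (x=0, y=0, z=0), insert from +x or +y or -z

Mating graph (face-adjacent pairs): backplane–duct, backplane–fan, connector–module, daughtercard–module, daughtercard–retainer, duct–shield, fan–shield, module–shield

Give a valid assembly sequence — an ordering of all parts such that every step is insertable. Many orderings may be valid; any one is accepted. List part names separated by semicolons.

1. module@(0, 1, 0) [-x clear] — {module}
2. connector@(0, 2, 0) [+y clear] — {connector, module}
3. daughtercard@(1, 1, 0) [-z clear] — {connector, daughtercard, module}
4. shield@(0, 0, 0) [+x clear] — {connector, daughtercard, module, shield}
5. fan@(0, -1, 0) [+z clear] — {connector, daughtercard, fan, module, shield}
6. duct@(0, 0, -1) [+y clear] — {connector, daughtercard, duct, fan, module, shield}
7. backplane@(0, -1, -1) [+x clear] — {backplane, connector, daughtercard, duct, fan, module, shield}
8. retainer@(2, 1, 0) [+y clear] — {backplane, connector, daughtercard, duct, fan, module, retainer, shield}

module; connector; daughtercard; shield; fan; duct; backplane; retainer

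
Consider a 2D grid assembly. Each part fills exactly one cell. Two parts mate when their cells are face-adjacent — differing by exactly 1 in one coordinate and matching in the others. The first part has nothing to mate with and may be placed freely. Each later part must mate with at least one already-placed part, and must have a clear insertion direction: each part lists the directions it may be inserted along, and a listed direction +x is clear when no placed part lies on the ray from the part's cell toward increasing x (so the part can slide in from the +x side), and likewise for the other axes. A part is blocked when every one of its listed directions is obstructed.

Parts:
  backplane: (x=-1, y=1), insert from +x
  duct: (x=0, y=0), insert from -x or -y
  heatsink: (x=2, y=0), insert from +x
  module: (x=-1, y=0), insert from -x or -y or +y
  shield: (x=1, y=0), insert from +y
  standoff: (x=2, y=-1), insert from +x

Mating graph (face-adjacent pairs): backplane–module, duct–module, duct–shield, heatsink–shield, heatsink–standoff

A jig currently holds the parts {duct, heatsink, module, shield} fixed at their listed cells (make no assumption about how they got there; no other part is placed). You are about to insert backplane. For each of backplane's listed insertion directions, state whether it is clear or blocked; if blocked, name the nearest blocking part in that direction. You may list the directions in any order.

+x: clear

+x: ray from backplane(-1, 1) has no placed part ⇒ clear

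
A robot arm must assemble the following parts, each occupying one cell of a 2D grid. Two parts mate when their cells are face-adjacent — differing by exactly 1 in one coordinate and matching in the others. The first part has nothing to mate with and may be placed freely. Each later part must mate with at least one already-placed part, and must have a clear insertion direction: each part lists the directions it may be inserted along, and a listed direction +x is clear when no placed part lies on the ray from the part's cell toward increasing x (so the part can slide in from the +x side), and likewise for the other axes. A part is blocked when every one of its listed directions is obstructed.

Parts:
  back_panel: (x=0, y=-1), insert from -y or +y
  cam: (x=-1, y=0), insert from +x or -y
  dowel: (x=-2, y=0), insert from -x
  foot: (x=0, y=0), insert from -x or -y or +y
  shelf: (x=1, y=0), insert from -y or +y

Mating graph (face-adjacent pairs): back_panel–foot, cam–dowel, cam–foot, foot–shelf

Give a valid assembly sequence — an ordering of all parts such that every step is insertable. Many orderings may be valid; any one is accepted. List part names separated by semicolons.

back_panel; foot; cam; dowel; shelf

1. back_panel@(0, -1) [-y clear] — {back_panel}
2. foot@(0, 0) [-x clear] — {back_panel, foot}
3. cam@(-1, 0) [-y clear] — {back_panel, cam, foot}
4. dowel@(-2, 0) [-x clear] — {back_panel, cam, dowel, foot}
5. shelf@(1, 0) [-y clear] — {back_panel, cam, dowel, foot, shelf}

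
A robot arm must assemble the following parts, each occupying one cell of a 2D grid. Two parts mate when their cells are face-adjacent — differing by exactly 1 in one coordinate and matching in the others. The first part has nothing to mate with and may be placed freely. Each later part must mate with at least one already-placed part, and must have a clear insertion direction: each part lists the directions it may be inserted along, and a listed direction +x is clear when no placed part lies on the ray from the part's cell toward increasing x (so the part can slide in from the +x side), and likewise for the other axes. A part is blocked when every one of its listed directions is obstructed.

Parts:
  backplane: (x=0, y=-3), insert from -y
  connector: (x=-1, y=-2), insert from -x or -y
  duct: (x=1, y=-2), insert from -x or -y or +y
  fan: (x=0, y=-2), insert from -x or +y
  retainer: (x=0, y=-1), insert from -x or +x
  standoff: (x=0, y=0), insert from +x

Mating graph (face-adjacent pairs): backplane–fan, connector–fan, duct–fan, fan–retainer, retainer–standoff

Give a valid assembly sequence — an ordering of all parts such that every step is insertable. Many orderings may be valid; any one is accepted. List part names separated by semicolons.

1. standoff@(0, 0) [+x clear] — {standoff}
2. retainer@(0, -1) [-x clear] — {retainer, standoff}
3. fan@(0, -2) [-x clear] — {fan, retainer, standoff}
4. connector@(-1, -2) [-x clear] — {connector, fan, retainer, standoff}
5. duct@(1, -2) [-y clear] — {connector, duct, fan, retainer, standoff}
6. backplane@(0, -3) [-y clear] — {backplane, connector, duct, fan, retainer, standoff}

standoff; retainer; fan; connector; duct; backplane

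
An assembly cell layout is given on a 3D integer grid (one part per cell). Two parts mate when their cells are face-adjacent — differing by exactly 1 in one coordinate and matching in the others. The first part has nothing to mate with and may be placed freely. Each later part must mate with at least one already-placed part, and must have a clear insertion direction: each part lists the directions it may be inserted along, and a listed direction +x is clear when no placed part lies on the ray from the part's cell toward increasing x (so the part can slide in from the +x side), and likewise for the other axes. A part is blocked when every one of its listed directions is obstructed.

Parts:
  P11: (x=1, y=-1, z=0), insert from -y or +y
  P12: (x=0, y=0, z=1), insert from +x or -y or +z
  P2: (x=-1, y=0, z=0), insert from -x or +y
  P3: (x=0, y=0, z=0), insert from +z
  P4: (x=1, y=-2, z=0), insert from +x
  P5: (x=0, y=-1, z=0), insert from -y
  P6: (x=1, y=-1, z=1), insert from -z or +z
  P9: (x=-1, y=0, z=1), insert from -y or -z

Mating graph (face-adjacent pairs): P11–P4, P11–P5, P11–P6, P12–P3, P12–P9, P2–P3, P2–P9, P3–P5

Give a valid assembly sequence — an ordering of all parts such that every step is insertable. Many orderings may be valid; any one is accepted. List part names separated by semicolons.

P5; P11; P6; P4; P3; P12; P9; P2

1. P5@(0, -1, 0) [-y clear] — {P5}
2. P11@(1, -1, 0) [-y clear] — {P11, P5}
3. P6@(1, -1, 1) [+z clear] — {P11, P5, P6}
4. P4@(1, -2, 0) [+x clear] — {P11, P4, P5, P6}
5. P3@(0, 0, 0) [+z clear] — {P11, P3, P4, P5, P6}
6. P12@(0, 0, 1) [+x clear] — {P11, P12, P3, P4, P5, P6}
7. P9@(-1, 0, 1) [-y clear] — {P11, P12, P3, P4, P5, P6, P9}
8. P2@(-1, 0, 0) [-x clear] — {P11, P12, P2, P3, P4, P5, P6, P9}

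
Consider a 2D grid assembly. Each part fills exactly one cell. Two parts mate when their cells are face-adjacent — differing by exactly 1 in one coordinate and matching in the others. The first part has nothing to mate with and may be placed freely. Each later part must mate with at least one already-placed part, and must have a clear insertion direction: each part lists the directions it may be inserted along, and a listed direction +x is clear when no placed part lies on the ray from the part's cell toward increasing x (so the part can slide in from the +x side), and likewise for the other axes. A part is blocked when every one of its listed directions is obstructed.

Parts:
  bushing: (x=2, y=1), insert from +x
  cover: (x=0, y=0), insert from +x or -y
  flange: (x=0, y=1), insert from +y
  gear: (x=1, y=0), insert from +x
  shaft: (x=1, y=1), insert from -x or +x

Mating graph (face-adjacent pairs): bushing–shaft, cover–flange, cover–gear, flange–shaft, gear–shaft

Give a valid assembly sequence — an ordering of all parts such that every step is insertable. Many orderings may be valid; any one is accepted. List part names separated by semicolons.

1. flange@(0, 1) [+y clear] — {flange}
2. cover@(0, 0) [+x clear] — {cover, flange}
3. gear@(1, 0) [+x clear] — {cover, flange, gear}
4. shaft@(1, 1) [+x clear] — {cover, flange, gear, shaft}
5. bushing@(2, 1) [+x clear] — {bushing, cover, flange, gear, shaft}

flange; cover; gear; shaft; bushing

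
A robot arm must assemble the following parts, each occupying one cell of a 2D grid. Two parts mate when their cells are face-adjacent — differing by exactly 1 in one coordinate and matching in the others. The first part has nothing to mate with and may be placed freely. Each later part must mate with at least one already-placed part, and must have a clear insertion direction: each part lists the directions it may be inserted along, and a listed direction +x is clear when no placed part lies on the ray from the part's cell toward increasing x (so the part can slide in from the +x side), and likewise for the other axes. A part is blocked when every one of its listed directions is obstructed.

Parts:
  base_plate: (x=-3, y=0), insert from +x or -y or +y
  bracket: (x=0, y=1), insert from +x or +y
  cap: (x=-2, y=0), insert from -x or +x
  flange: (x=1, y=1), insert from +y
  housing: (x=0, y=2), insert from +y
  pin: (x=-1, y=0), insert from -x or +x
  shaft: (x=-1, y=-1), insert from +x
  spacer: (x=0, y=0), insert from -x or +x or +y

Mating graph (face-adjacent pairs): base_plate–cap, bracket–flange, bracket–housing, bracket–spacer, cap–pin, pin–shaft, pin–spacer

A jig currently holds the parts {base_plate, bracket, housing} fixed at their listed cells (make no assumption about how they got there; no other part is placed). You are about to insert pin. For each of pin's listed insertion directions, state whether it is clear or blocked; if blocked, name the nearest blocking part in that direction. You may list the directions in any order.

-x: nearest on ray is base_plate@(-3, 0) ⇒ blocked
+x: ray from pin(-1, 0) has no placed part ⇒ clear

+x: clear; -x: blocked by base_plate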